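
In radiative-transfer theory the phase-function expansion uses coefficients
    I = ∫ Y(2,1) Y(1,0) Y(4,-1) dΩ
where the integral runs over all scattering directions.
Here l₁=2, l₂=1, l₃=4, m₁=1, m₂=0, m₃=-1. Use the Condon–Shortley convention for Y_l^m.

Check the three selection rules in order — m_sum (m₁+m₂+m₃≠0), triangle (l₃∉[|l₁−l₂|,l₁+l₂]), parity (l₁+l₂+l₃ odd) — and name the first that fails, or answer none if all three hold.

triangle

m₁+m₂+m₃ = 1 + 0 − 1 = 0  ✓
triangle: |2−1|=1 ≤ l₃=4 ≤ 2+1=3  ✗
parity: l₁+l₂+l₃ = 7 is odd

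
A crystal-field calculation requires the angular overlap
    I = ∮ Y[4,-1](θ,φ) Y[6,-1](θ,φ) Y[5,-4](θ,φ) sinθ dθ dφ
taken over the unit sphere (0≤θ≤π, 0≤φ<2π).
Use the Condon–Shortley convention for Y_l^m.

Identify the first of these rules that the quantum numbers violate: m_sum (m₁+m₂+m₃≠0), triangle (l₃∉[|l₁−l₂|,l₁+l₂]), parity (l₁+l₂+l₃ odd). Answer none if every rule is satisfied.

m_sum

azimuthal sum: -1 − 1 − 4 = -6  ✗
2 ≤ 5 ≤ 10 (triangle on l)
L = 4 + 6 + 5 = 15 (odd)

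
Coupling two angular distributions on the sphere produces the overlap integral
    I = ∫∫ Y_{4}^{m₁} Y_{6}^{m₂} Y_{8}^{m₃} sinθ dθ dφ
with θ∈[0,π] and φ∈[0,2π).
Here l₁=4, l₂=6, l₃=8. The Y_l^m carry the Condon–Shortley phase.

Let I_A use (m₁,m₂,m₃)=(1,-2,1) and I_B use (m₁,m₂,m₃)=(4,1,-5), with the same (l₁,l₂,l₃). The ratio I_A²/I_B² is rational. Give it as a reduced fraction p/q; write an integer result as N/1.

l's match ⇒ only the (l;m) 3-j factors differ between A and B.
A: triangle coeff Δ(4,6,8) = 1/23279256; Σ_t [0,2]: t=0:+1/1244160 t=1:−1/1451520 t=2:+1/19353600 = 29/174182400; (3j)²=841/554268 [(4 6 8; 1 -2 1)], sign=-1
B: triangle coeff Δ(4,6,8) = 1/23279256; Σ_t [0,0]: t=0:+1/43545600 = 1/43545600; (3j)²=20/969 [(4 6 8; 4 1 -5)], sign=-1
I_A²/I_B² = (841/554268)/(20/969) = 841/11440

841/11440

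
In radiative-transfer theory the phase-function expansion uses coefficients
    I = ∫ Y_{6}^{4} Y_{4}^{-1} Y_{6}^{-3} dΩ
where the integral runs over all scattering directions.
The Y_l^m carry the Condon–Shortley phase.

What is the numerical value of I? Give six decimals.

0.077598

m-sum 0 ✓  L=16 even ✓  2≤6≤10 ✓
Π(2lᵢ+1) = 13×9×13 = 1521
triangle coeff Δ(6,4,6) = 1/15315300
Σ_t [0,4]: t=0:+1/829440 t=1:−1/25920 t=2:+1/9216 t=3:−1/25920 t=4:+1/829440 = 7/207360
(3j)²=28/2431 [(6 4 6; 0 0 0)], sign=+1
Σ_t [0,2]: t=0:+1/207360 t=1:−1/120960 t=2:+1/967680 = -1/414720
(3j)²=21/4862 [(6 4 6; 4 -1 -3)], sign=+1
⇒ 4πI² = 2646/34969
I = (+1)√(2646/34969/(4π)) = 0.07759762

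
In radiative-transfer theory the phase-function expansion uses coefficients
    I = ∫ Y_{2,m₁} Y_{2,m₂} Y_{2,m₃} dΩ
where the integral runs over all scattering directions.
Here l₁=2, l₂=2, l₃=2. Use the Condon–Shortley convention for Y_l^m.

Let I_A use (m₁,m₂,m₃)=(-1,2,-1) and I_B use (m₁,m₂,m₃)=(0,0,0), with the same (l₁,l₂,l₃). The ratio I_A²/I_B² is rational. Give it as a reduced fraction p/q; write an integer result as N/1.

3/2

Shared (l₁,l₂,l₃)=(2,2,2): N and (l;000)² cancel in I_A²/I_B².
A: Δ = 2!·2!·2!/7! = 1/630; Racah Σ t=2..2: t=2:+1/4 = 1/4; ⇒ 3j(2 2 2; -1 2 -1)² = 3/35, sgn -1
B: Δ = 2!·2!·2!/7! = 1/630; Racah Σ t=0..2: t=0:+1/8 t=1:−1/1 t=2:+1/8 = -3/4; ⇒ 3j(2 2 2; 0 0 0)² = 2/35, sgn -1
I_A²/I_B² = (3/35)/(2/35) = 3/2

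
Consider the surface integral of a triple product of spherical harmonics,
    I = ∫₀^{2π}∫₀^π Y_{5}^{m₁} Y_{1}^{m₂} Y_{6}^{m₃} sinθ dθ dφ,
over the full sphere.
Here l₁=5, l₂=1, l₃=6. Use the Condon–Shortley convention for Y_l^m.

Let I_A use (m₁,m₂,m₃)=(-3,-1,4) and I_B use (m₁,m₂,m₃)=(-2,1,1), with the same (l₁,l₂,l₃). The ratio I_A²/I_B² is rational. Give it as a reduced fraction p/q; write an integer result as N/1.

9/2

Shared (l₁,l₂,l₃)=(5,1,6): N and (l;000)² cancel in I_A²/I_B².
A: Δ = 0!·10!·2!/13! = 1/858; Racah Σ t=0..0: t=0:+1/161280 = 1/161280; ⇒ 3j(5 1 6; -3 -1 4)² = 15/286, sgn +1
B: Δ = 0!·10!·2!/13! = 1/858; Racah Σ t=0..0: t=0:+1/60480 = 1/60480; ⇒ 3j(5 1 6; -2 1 1)² = 5/429, sgn -1
I_A²/I_B² = (15/286)/(5/429) = 9/2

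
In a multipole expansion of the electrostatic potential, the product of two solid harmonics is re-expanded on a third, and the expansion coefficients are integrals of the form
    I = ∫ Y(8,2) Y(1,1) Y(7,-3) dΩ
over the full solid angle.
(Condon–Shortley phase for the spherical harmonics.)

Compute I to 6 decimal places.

Checks pass: Σm=0; 16 even; l₃=7∈[7,9].
(2·8+1)(2·1+1)(2·7+1) = 765
Δ: 2! 14! 0! / 17! → 1/2040
sum: t=1:−1/25401600 = -1/25401600
3j²(8 1 7; 0 0 0) = Δ·Π!·Σ² = 8/255  (sign +1)
sum: t=2:+1/174182400 = 1/174182400
3j²(8 1 7; 2 1 -3) = Δ·Π!·Σ² = 1/136  (sign +1)
combine: 4πI² = 765·8/255·1/136 = 3/17
take √, sign +1: I = 0.11850352

0.118504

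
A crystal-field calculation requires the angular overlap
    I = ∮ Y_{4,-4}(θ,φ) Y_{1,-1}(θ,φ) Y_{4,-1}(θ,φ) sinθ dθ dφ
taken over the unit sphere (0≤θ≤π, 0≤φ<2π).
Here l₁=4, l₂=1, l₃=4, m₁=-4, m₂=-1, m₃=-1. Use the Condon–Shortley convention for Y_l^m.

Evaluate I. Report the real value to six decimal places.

m-sum = -4 − 1 − 1 = -6 ≠ 0 ⇒ I = 0

0.000000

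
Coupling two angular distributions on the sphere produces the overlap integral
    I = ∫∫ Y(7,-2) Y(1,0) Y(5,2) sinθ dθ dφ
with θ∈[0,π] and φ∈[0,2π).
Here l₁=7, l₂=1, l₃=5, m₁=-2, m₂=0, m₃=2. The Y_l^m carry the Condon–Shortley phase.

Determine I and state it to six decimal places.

0.000000

triangle: need 6≤l₃≤8, have 5; I=0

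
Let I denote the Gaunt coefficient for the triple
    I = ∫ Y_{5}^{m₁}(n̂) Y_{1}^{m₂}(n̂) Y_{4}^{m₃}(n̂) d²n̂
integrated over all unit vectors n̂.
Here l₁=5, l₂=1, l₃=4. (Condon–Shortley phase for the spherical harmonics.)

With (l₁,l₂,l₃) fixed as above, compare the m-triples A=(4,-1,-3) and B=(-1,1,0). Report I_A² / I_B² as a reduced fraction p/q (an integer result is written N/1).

12/5

Same 5,1,4: normalisation and zero-m 3j drop out of the ratio.
A: Δ: 2! 8! 0! / 11! → 1/495; sum: t=0:+1/10080 = 1/10080; 3j²(5 1 4; 4 -1 -3) = Δ·Π!·Σ² = 4/55  (sign -1)
B: Δ: 2! 8! 0! / 11! → 1/495; sum: t=2:+1/1152 = 1/1152; 3j²(5 1 4; -1 1 0) = Δ·Π!·Σ² = 1/33  (sign +1)
I_A²/I_B² = (4/55)/(1/33) = 12/5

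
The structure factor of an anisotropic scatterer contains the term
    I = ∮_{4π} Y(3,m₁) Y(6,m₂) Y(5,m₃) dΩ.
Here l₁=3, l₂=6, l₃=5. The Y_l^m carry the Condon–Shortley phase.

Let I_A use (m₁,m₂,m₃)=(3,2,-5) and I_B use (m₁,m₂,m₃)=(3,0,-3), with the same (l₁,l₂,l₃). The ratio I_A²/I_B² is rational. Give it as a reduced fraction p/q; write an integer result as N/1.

3/28

l's match ⇒ only the (l;m) 3-j factors differ between A and B.
A: triangle coeff Δ(3,6,5) = 1/675675; Σ_t [0,0]: t=0:+1/1935360 = 1/1935360; (3j)²=1/1001 [(3 6 5; 3 2 -5)], sign=+1
B: triangle coeff Δ(3,6,5) = 1/675675; Σ_t [0,0]: t=0:+1/69120 = 1/69120; (3j)²=4/429 [(3 6 5; 3 0 -3)], sign=+1
I_A²/I_B² = (1/1001)/(4/429) = 3/28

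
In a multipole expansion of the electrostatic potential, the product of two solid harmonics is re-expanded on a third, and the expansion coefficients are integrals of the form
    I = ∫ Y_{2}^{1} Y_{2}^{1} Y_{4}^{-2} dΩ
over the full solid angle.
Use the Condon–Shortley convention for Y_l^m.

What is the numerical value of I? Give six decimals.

0.254875

Checks pass: Σm=0; 8 even; l₃=4∈[0,4].
(2·2+1)(2·2+1)(2·4+1) = 225
Δ: 0! 4! 4! / 9! → 1/630
sum: t=0:+1/16 = 1/16
3j²(2 2 4; 0 0 0) = Δ·Π!·Σ² = 2/35  (sign +1)
sum: t=0:+1/36 = 1/36
3j²(2 2 4; 1 1 -2) = Δ·Π!·Σ² = 4/63  (sign +1)
combine: 4πI² = 225·2/35·4/63 = 40/49
take √, sign +1: I = 0.25487487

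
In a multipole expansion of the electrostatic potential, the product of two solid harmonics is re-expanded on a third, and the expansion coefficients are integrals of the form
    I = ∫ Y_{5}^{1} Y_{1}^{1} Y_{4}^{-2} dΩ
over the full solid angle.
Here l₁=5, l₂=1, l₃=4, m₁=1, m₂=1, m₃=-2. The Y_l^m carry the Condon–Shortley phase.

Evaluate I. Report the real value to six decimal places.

Rules hold: Σm=0, L=10 even, 4≤4≤6.
N = 11·3·9 = 297
Δ = 2!·8!·0!/11! = 1/495
Racah Σ t=1..1: t=1:−1/576 = -1/576
⇒ 3j(5 1 4; 0 0 0)² = 5/99, sgn -1
Racah Σ t=2..2: t=2:+1/2880 = 1/2880
⇒ 3j(5 1 4; 1 1 -2)² = 2/165, sgn +1
4πI² = N·(3j₀)²·(3jₘ)² = 2/11
I = -1·√(0.181818/4π) = -0.12028562

-0.120286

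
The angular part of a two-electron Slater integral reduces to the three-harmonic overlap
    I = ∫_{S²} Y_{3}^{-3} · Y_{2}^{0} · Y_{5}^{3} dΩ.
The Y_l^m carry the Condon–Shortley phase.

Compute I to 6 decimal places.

-0.126792

m-sum 0 ✓  L=10 even ✓  1≤5≤5 ✓
Π(2lᵢ+1) = 7×5×11 = 385
triangle coeff Δ(3,2,5) = 1/2310
Σ_t [0,0]: t=0:+1/144 = 1/144
(3j)²=10/231 [(3 2 5; 0 0 0)], sign=-1
Σ_t [0,0]: t=0:+1/2880 = 1/2880
(3j)²=2/165 [(3 2 5; -3 0 3)], sign=+1
⇒ 4πI² = 20/99
I = (-1)√(20/99/(4π)) = -0.12679218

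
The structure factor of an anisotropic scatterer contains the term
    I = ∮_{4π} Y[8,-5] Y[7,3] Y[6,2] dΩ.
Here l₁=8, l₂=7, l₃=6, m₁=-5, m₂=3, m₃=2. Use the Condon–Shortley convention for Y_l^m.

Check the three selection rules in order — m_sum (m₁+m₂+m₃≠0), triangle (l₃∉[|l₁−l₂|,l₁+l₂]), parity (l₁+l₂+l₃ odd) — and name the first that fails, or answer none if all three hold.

parity

Σmᵢ = 0  ✓
l₃∈[|l₁−l₂|,l₁+l₂]=[1,15], have l₃=6  ✓
Σlᵢ = 21 ⇒ odd  ✗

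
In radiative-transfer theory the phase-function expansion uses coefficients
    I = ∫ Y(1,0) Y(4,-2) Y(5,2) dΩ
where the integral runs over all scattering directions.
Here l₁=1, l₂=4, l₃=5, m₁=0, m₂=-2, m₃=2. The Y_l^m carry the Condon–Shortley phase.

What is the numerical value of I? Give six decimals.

Rules hold: Σm=0, L=10 even, 3≤5≤5.
N = 3·9·11 = 297
Δ = 0!·2!·8!/11! = 1/495
Racah Σ t=0..0: t=0:+1/576 = 1/576
⇒ 3j(1 4 5; 0 0 0)² = 5/99, sgn -1
Racah Σ t=0..0: t=0:+1/1440 = 1/1440
⇒ 3j(1 4 5; 0 -2 2)² = 7/165, sgn -1
4πI² = N·(3j₀)²·(3jₘ)² = 7/11
I = +1·√(0.636364/4π) = 0.22503380

0.225034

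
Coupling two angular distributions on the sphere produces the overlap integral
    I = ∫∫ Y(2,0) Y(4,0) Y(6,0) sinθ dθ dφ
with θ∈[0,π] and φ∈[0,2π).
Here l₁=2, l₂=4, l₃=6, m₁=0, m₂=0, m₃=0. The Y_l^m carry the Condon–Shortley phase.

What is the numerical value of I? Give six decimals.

Checks pass: Σm=0; 12 even; l₃=6∈[2,6].
(2·2+1)(2·4+1)(2·6+1) = 585
Δ: 0! 4! 8! / 13! → 1/6435
sum: t=0:+1/2304 = 1/2304
3j²(2 4 6; 0 0 0) = Δ·Π!·Σ² = 5/143  (sign +1)
(m-triple is (0,0,0) — same symbol as above.)
combine: 4πI² = 585·5/143·5/143 = 1125/1573
take √, sign +1: I = 0.23856513

0.238565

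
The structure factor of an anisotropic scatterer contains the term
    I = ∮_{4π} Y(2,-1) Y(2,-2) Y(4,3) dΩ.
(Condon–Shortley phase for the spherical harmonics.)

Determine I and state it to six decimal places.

-0.238414

m-sum 0 ✓  L=8 even ✓  0≤4≤4 ✓
Π(2lᵢ+1) = 5×5×9 = 225
triangle coeff Δ(2,2,4) = 1/630
Σ_t [0,0]: t=0:+1/16 = 1/16
(3j)²=2/35 [(2 2 4; 0 0 0)], sign=+1
Σ_t [0,0]: t=0:+1/144 = 1/144
(3j)²=1/18 [(2 2 4; -1 -2 3)], sign=-1
⇒ 4πI² = 5/7
I = (-1)√(5/7/(4π)) = -0.23841361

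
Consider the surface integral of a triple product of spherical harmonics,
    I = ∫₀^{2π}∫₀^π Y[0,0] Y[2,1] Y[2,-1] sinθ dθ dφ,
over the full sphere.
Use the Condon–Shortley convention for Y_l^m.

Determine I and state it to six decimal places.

-0.282095

Checks pass: Σm=0; 4 even; l₃=2∈[2,2].
(2·0+1)(2·2+1)(2·2+1) = 25
Δ: 0! 0! 4! / 5! → 1/5
sum: t=0:+1/4 = 1/4
3j²(0 2 2; 0 0 0) = Δ·Π!·Σ² = 1/5  (sign +1)
sum: t=0:+1/6 = 1/6
3j²(0 2 2; 0 1 -1) = Δ·Π!·Σ² = 1/5  (sign -1)
combine: 4πI² = 25·1/5·1/5 = 1/1
take √, sign -1: I = -0.28209479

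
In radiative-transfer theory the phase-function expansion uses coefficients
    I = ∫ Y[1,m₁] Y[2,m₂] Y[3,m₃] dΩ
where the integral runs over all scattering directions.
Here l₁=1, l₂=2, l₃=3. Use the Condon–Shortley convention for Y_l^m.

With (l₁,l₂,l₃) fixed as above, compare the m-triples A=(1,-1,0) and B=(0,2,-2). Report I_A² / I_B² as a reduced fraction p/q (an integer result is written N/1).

3/5

l's match ⇒ only the (l;m) 3-j factors differ between A and B.
A: triangle coeff Δ(1,2,3) = 1/105; Σ_t [0,0]: t=0:+1/12 = 1/12; (3j)²=1/35 [(1 2 3; 1 -1 0)], sign=-1
B: triangle coeff Δ(1,2,3) = 1/105; Σ_t [0,0]: t=0:+1/24 = 1/24; (3j)²=1/21 [(1 2 3; 0 2 -2)], sign=-1
I_A²/I_B² = (1/35)/(1/21) = 3/5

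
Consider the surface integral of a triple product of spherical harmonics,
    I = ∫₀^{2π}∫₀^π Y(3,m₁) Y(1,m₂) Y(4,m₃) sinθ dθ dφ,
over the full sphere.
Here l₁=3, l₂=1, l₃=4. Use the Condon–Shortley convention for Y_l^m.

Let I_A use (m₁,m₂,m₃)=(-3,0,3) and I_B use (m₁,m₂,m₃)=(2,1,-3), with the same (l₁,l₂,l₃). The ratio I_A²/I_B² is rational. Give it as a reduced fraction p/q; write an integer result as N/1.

1/3

Shared (l₁,l₂,l₃)=(3,1,4): N and (l;000)² cancel in I_A²/I_B².
A: Δ = 0!·6!·2!/9! = 1/252; Racah Σ t=0..0: t=0:+1/720 = 1/720; ⇒ 3j(3 1 4; -3 0 3)² = 1/36, sgn -1
B: Δ = 0!·6!·2!/9! = 1/252; Racah Σ t=0..0: t=0:+1/240 = 1/240; ⇒ 3j(3 1 4; 2 1 -3)² = 1/12, sgn -1
I_A²/I_B² = (1/36)/(1/12) = 1/3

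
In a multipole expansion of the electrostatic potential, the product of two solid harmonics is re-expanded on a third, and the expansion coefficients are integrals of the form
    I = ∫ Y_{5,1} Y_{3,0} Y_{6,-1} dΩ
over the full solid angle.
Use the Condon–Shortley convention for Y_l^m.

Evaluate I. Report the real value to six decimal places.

Checks pass: Σm=0; 14 even; l₃=6∈[2,8].
(2·5+1)(2·3+1)(2·6+1) = 1001
Δ: 2! 8! 4! / 15! → 1/675675
sum: t=0:+1/8640 t=1:−1/2304 t=2:+1/8640 = -7/34560
3j²(5 3 6; 0 0 0) = Δ·Π!·Σ² = 7/429  (sign -1)
sum: t=0:+1/6912 t=1:−1/2880 t=2:+1/17280 = -1/6912
3j²(5 3 6; 1 0 -1) = Δ·Π!·Σ² = 5/429  (sign +1)
combine: 4πI² = 1001·7/429·5/429 = 245/1287
take √, sign -1: I = -0.12308038

-0.123080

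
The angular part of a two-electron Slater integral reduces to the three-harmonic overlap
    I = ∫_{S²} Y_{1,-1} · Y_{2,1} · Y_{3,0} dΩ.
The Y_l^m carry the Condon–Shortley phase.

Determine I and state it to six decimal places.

m-sum 0 ✓  L=6 even ✓  1≤3≤3 ✓
Π(2lᵢ+1) = 3×5×7 = 105
triangle coeff Δ(1,2,3) = 1/105
Σ_t [0,0]: t=0:+1/4 = 1/4
(3j)²=3/35 [(1 2 3; 0 0 0)], sign=-1
Σ_t [0,0]: t=0:+1/12 = 1/12
(3j)²=1/35 [(1 2 3; -1 1 0)], sign=-1
⇒ 4πI² = 9/35
I = (+1)√(9/35/(4π)) = 0.14304817

0.143048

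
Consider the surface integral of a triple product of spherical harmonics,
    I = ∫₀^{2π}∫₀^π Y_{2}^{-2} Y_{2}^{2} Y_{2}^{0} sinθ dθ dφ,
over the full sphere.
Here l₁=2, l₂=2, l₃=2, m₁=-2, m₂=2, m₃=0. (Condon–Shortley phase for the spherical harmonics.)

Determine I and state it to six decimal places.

-0.180224

m-sum 0 ✓  L=6 even ✓  0≤2≤4 ✓
Π(2lᵢ+1) = 5×5×5 = 125
triangle coeff Δ(2,2,2) = 1/630
Σ_t [0,2]: t=0:+1/8 t=1:−1/1 t=2:+1/8 = -3/4
(3j)²=2/35 [(2 2 2; 0 0 0)], sign=-1
Σ_t [2,2]: t=2:+1/8 = 1/8
(3j)²=2/35 [(2 2 2; -2 2 0)], sign=+1
⇒ 4πI² = 20/49
I = (-1)√(20/49/(4π)) = -0.18022375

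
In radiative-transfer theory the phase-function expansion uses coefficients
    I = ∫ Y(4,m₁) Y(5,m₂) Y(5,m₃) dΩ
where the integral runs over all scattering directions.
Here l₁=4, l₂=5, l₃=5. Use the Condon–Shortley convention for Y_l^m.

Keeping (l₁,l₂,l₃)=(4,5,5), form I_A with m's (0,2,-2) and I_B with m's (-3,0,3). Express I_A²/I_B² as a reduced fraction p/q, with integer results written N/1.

l's match ⇒ only the (l;m) 3-j factors differ between A and B.
A: triangle coeff Δ(4,5,5) = 1/3153150; Σ_t [1,4]: t=1:−1/25920 t=2:+1/1920 t=3:−1/1728 t=4:+1/20736 = -1/20736; (3j)²=1/2574 [(4 5 5; 0 2 -2)], sign=+1
B: triangle coeff Δ(4,5,5) = 1/3153150; Σ_t [3,4]: t=3:−1/6912 t=4:+1/17280 = -1/11520; (3j)²=2/143 [(4 5 5; -3 0 3)], sign=-1
I_A²/I_B² = (1/2574)/(2/143) = 1/36

1/36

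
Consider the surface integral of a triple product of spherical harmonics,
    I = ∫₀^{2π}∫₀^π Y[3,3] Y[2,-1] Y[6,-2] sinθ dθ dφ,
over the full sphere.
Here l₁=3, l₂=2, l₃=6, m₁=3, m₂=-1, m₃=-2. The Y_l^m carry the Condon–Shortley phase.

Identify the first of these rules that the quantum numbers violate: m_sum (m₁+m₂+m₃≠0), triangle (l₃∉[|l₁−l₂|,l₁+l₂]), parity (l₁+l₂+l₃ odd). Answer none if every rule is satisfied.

m₁+m₂+m₃ = 3 − 1 − 2 = 0  ✓
triangle: |3−2|=1 ≤ l₃=6 ≤ 3+2=5  ✗
parity: l₁+l₂+l₃ = 11 is odd

triangle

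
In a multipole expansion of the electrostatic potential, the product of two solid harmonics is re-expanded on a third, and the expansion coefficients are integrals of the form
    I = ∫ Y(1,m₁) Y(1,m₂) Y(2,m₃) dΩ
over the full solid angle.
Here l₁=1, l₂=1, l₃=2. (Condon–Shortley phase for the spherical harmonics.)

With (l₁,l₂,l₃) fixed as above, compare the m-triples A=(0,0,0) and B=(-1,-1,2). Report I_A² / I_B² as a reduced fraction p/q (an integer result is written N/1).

2/3

Shared (l₁,l₂,l₃)=(1,1,2): N and (l;000)² cancel in I_A²/I_B².
A: Δ = 0!·2!·2!/5! = 1/30; Racah Σ t=0..0: t=0:+1/1 = 1/1; ⇒ 3j(1 1 2; 0 0 0)² = 2/15, sgn +1
B: Δ = 0!·2!·2!/5! = 1/30; Racah Σ t=0..0: t=0:+1/4 = 1/4; ⇒ 3j(1 1 2; -1 -1 2)² = 1/5, sgn +1
I_A²/I_B² = (2/15)/(1/5) = 2/3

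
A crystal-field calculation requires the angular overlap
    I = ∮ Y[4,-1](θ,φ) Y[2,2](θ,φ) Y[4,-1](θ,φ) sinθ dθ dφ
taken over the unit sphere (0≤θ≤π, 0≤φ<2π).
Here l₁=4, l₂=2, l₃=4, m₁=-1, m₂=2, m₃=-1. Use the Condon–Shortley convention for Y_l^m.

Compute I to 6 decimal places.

0.200662

m-sum 0 ✓  L=10 even ✓  2≤4≤6 ✓
Π(2lᵢ+1) = 9×5×9 = 405
triangle coeff Δ(4,2,4) = 1/13860
Σ_t [0,2]: t=0:+1/192 t=1:−1/36 t=2:+1/192 = -5/288
(3j)²=20/693 [(4 2 4; 0 0 0)], sign=-1
Σ_t [2,2]: t=2:+1/144 = 1/144
(3j)²=10/231 [(4 2 4; -1 2 -1)], sign=-1
⇒ 4πI² = 3000/5929
I = (+1)√(3000/5929/(4π)) = 0.20066192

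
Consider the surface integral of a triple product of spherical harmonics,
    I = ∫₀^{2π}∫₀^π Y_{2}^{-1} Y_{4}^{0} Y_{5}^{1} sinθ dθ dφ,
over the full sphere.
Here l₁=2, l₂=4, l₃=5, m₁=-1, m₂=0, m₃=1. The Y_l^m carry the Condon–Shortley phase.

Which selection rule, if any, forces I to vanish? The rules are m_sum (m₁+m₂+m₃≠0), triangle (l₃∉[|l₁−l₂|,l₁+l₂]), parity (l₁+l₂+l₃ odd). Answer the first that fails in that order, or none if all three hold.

m₁+m₂+m₃ = -1 + 0 + 1 = 0  ✓
triangle: |2−4|=2 ≤ l₃=5 ≤ 2+4=6  ✓
parity: l₁+l₂+l₃ = 11 is odd  ✗

parity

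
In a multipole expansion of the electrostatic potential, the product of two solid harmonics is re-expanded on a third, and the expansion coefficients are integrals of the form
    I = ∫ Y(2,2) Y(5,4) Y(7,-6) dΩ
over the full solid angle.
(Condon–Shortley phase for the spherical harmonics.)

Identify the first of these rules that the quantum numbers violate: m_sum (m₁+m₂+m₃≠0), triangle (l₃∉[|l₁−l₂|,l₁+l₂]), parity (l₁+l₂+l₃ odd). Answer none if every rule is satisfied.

none

azimuthal sum: 2 + 4 − 6 = 0  ✓
3 ≤ 7 ≤ 7 (triangle on l)  ✓
L = 2 + 5 + 7 = 14 (even)  ✓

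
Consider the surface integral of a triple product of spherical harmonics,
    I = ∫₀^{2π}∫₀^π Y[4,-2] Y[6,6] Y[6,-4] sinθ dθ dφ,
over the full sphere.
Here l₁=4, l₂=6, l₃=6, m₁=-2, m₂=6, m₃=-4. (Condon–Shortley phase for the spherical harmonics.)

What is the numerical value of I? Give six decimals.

0.174397

Checks pass: Σm=0; 16 even; l₃=6∈[2,10].
(2·4+1)(2·6+1)(2·6+1) = 1521
Δ: 4! 4! 8! / 17! → 1/15315300
sum: t=0:+1/829440 t=1:−1/25920 t=2:+1/9216 t=3:−1/25920 t=4:+1/829440 = 7/207360
3j²(4 6 6; 0 0 0) = Δ·Π!·Σ² = 28/2431  (sign +1)
sum: t=4:+1/3870720 = 1/3870720
3j²(4 6 6; -2 6 -4) = Δ·Π!·Σ² = 135/6188  (sign +1)
combine: 4πI² = 1521·28/2431·135/6188 = 1215/3179
take √, sign +1: I = 0.17439657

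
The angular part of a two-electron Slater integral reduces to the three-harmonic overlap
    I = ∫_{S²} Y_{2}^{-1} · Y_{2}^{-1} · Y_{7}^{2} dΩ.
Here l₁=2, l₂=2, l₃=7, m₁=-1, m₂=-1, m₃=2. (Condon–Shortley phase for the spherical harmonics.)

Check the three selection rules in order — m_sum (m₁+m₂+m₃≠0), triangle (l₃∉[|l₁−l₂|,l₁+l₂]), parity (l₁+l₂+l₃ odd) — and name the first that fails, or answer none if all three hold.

triangle

m₁+m₂+m₃ = -1 − 1 + 2 = 0  ✓
triangle: |2−2|=0 ≤ l₃=7 ≤ 2+2=4  ✗
parity: l₁+l₂+l₃ = 11 is odd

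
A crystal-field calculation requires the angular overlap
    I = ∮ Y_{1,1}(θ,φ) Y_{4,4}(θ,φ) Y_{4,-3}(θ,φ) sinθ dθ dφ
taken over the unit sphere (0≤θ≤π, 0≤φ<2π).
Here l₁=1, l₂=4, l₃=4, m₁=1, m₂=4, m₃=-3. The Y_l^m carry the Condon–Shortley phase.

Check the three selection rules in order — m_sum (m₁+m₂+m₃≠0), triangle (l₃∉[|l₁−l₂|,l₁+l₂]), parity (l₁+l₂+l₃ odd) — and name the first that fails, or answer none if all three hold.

azimuthal sum: 1 + 4 − 3 = 2  ✗
3 ≤ 4 ≤ 5 (triangle on l)
L = 1 + 4 + 4 = 9 (odd)

m_sum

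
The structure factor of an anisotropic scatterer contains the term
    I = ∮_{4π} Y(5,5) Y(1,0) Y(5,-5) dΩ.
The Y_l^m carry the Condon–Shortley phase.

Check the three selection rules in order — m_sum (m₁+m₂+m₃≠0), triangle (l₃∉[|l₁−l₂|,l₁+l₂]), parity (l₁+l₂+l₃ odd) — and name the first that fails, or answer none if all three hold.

parity

m₁+m₂+m₃ = 5 + 0 − 5 = 0  ✓
triangle: |5−1|=4 ≤ l₃=5 ≤ 5+1=6  ✓
parity: l₁+l₂+l₃ = 11 is odd  ✗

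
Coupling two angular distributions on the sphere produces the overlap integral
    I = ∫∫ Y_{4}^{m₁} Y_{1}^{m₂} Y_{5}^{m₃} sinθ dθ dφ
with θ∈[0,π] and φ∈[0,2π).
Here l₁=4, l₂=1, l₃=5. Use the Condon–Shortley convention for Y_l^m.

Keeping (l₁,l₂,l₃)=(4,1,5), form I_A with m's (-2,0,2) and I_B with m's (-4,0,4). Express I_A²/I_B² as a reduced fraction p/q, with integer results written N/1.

l's match ⇒ only the (l;m) 3-j factors differ between A and B.
A: triangle coeff Δ(4,1,5) = 1/495; Σ_t [0,0]: t=0:+1/1440 = 1/1440; (3j)²=7/165 [(4 1 5; -2 0 2)], sign=-1
B: triangle coeff Δ(4,1,5) = 1/495; Σ_t [0,0]: t=0:+1/40320 = 1/40320; (3j)²=1/55 [(4 1 5; -4 0 4)], sign=-1
I_A²/I_B² = (7/165)/(1/55) = 7/3

7/3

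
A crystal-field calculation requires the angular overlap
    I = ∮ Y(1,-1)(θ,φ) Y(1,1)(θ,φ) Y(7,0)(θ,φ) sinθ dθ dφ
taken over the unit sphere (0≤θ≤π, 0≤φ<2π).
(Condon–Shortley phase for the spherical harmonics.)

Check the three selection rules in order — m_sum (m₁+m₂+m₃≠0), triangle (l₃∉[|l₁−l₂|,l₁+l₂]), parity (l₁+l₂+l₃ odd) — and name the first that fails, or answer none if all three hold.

m₁+m₂+m₃ = -1 + 1 + 0 = 0  ✓
triangle: |1−1|=0 ≤ l₃=7 ≤ 1+1=2  ✗
parity: l₁+l₂+l₃ = 9 is odd

triangle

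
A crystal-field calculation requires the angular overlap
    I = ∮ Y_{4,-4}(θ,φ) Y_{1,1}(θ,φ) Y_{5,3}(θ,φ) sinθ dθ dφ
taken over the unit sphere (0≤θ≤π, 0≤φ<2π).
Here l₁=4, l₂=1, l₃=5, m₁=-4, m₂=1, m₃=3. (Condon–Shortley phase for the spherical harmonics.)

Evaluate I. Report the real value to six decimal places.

m-sum 0 ✓  L=10 even ✓  3≤5≤5 ✓
Π(2lᵢ+1) = 9×3×11 = 297
triangle coeff Δ(4,1,5) = 1/495
Σ_t [0,0]: t=0:+1/576 = 1/576
(3j)²=5/99 [(4 1 5; 0 0 0)], sign=-1
Σ_t [0,0]: t=0:+1/80640 = 1/80640
(3j)²=1/495 [(4 1 5; -4 1 3)], sign=+1
⇒ 4πI² = 1/33
I = (-1)√(1/33/(4π)) = -0.04910640

-0.049106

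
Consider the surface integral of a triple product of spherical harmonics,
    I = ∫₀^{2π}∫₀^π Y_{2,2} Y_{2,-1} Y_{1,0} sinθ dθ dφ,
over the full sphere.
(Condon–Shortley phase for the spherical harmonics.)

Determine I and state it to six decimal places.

2 − 1 + 0 = 1 ≠ 0: azimuthal integral kills it; I = 0

0.000000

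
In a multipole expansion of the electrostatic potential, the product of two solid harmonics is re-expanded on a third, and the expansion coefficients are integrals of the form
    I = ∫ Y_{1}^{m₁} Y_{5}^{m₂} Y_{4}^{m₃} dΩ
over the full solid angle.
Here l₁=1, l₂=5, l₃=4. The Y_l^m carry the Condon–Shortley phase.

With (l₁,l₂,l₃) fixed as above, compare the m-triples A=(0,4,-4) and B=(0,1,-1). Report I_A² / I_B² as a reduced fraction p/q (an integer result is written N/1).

Same 1,5,4: normalisation and zero-m 3j drop out of the ratio.
A: Δ: 2! 0! 8! / 11! → 1/495; sum: t=1:−1/40320 = -1/40320; 3j²(1 5 4; 0 4 -4) = Δ·Π!·Σ² = 1/55  (sign -1)
B: Δ: 2! 0! 8! / 11! → 1/495; sum: t=1:−1/720 = -1/720; 3j²(1 5 4; 0 1 -1) = Δ·Π!·Σ² = 8/165  (sign +1)
I_A²/I_B² = (1/55)/(8/165) = 3/8

3/8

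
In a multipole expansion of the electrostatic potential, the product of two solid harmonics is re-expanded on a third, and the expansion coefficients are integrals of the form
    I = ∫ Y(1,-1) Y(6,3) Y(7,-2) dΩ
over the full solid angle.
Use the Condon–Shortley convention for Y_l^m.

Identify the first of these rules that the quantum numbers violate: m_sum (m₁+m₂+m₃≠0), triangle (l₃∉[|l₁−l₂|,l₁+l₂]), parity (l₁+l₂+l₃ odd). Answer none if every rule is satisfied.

none

azimuthal sum: -1 + 3 − 2 = 0  ✓
5 ≤ 7 ≤ 7 (triangle on l)  ✓
L = 1 + 6 + 7 = 14 (even)  ✓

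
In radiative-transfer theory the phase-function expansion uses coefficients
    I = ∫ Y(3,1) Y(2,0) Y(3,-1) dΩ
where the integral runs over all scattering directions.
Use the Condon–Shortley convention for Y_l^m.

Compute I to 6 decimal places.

Rules hold: Σm=0, L=8 even, 1≤3≤5.
N = 7·5·7 = 245
Δ = 2!·4!·2!/9! = 1/3780
Racah Σ t=0..2: t=0:+1/24 t=1:−1/4 t=2:+1/24 = -1/6
⇒ 3j(3 2 3; 0 0 0)² = 4/105, sgn +1
Racah Σ t=0..2: t=0:+1/16 t=1:−1/6 t=2:+1/96 = -3/32
⇒ 3j(3 2 3; 1 0 -1)² = 3/140, sgn -1
4πI² = N·(3j₀)²·(3jₘ)² = 1/5
I = -1·√(0.2/4π) = -0.12615663

-0.126157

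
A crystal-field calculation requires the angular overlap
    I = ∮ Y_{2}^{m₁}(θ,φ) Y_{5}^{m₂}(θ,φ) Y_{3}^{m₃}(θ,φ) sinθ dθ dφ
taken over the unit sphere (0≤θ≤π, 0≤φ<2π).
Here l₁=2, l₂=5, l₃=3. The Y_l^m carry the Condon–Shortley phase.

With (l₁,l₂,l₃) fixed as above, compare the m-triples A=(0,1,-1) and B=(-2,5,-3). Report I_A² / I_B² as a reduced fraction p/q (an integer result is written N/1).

l's match ⇒ only the (l;m) 3-j factors differ between A and B.
A: triangle coeff Δ(2,5,3) = 1/2310; Σ_t [2,2]: t=2:+1/192 = 1/192; (3j)²=3/77 [(2 5 3; 0 1 -1)], sign=+1
B: triangle coeff Δ(2,5,3) = 1/2310; Σ_t [4,4]: t=4:+1/17280 = 1/17280; (3j)²=1/11 [(2 5 3; -2 5 -3)], sign=+1
I_A²/I_B² = (3/77)/(1/11) = 3/7

3/7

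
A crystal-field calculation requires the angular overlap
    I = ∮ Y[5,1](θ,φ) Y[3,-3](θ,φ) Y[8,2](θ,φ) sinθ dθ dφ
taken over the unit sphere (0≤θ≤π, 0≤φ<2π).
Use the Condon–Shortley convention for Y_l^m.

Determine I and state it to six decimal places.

0.060840

Rules hold: Σm=0, L=16 even, 2≤8≤8.
N = 11·7·17 = 1309
Δ = 0!·10!·6!/17! = 1/136136
Racah Σ t=0..0: t=0:+1/518400 = 1/518400
⇒ 3j(5 3 8; 0 0 0)² = 56/2431, sgn +1
Racah Σ t=0..0: t=0:+1/12441600 = 1/12441600
⇒ 3j(5 3 8; 1 -3 2)² = 15/9724, sgn +1
4πI² = N·(3j₀)²·(3jₘ)² = 1470/31603
I = +1·√(0.0465146/4π) = 0.06084005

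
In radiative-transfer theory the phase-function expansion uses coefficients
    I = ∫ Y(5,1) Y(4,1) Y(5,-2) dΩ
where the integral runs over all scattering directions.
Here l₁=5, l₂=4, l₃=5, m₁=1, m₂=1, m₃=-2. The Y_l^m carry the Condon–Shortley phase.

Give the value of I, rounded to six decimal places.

m-sum 0 ✓  L=14 even ✓  1≤5≤9 ✓
Π(2lᵢ+1) = 11×9×11 = 1089
triangle coeff Δ(5,4,5) = 1/3153150
Σ_t [0,4]: t=0:+1/69120 t=1:−1/1728 t=2:+1/576 t=3:−1/1728 t=4:+1/69120 = 7/11520
(3j)²=2/143 [(5 4 5; 0 0 0)], sign=-1
Σ_t [1,4]: t=1:−1/5184 t=2:+1/1152 t=3:−1/2880 t=4:+1/103680 = 7/20736
(3j)²=35/2574 [(5 4 5; 1 1 -2)], sign=-1
⇒ 4πI² = 35/169
I = (+1)√(35/169/(4π)) = 0.12837656

0.128377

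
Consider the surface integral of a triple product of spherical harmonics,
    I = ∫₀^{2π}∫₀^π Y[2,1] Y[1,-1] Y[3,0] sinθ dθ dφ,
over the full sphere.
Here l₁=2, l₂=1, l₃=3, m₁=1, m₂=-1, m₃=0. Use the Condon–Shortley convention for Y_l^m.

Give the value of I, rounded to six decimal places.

Rules hold: Σm=0, L=6 even, 1≤3≤3.
N = 5·3·7 = 105
Δ = 0!·4!·2!/7! = 1/105
Racah Σ t=0..0: t=0:+1/4 = 1/4
⇒ 3j(2 1 3; 0 0 0)² = 3/35, sgn -1
Racah Σ t=0..0: t=0:+1/12 = 1/12
⇒ 3j(2 1 3; 1 -1 0)² = 1/35, sgn -1
4πI² = N·(3j₀)²·(3jₘ)² = 9/35
I = +1·√(0.257143/4π) = 0.14304817

0.143048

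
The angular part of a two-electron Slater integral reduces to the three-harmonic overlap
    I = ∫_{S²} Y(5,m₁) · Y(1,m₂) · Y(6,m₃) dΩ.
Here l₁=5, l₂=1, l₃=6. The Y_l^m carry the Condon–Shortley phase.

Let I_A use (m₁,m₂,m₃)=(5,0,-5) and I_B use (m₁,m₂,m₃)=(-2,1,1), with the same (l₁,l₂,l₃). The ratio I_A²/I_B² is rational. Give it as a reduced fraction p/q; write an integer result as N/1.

Shared (l₁,l₂,l₃)=(5,1,6): N and (l;000)² cancel in I_A²/I_B².
A: Δ = 0!·10!·2!/13! = 1/858; Racah Σ t=0..0: t=0:+1/3628800 = 1/3628800; ⇒ 3j(5 1 6; 5 0 -5)² = 1/78, sgn -1
B: Δ = 0!·10!·2!/13! = 1/858; Racah Σ t=0..0: t=0:+1/60480 = 1/60480; ⇒ 3j(5 1 6; -2 1 1)² = 5/429, sgn -1
I_A²/I_B² = (1/78)/(5/429) = 11/10

11/10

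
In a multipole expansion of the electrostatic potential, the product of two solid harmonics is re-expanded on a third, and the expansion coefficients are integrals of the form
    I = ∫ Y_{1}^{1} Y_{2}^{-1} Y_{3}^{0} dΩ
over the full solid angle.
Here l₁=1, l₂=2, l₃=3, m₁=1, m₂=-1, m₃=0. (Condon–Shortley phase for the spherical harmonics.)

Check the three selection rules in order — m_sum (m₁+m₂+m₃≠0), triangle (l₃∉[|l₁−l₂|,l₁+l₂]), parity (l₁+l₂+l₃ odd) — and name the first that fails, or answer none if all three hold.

none

Σmᵢ = 0  ✓
l₃∈[|l₁−l₂|,l₁+l₂]=[1,3], have l₃=3  ✓
Σlᵢ = 6 ⇒ even  ✓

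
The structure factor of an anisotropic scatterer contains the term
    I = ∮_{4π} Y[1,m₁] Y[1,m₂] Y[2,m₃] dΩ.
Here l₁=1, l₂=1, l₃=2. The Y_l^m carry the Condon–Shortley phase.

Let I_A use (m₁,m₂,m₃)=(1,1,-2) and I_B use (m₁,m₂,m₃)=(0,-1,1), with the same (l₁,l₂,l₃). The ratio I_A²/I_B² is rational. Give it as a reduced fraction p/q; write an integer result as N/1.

l's match ⇒ only the (l;m) 3-j factors differ between A and B.
A: triangle coeff Δ(1,1,2) = 1/30; Σ_t [0,0]: t=0:+1/4 = 1/4; (3j)²=1/5 [(1 1 2; 1 1 -2)], sign=+1
B: triangle coeff Δ(1,1,2) = 1/30; Σ_t [0,0]: t=0:+1/2 = 1/2; (3j)²=1/10 [(1 1 2; 0 -1 1)], sign=-1
I_A²/I_B² = (1/5)/(1/10) = 2/1

2/1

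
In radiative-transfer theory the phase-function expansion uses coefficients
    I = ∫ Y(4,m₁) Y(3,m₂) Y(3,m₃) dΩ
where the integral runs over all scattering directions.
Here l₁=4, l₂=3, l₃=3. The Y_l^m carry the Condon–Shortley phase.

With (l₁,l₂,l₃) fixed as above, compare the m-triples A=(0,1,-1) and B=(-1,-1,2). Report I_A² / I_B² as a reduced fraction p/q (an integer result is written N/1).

1/32

Shared (l₁,l₂,l₃)=(4,3,3): N and (l;000)² cancel in I_A²/I_B².
A: Δ = 4!·4!·2!/11! = 1/34650; Racah Σ t=2..4: t=2:+1/32 t=3:−1/36 t=4:+1/1152 = 5/1152; ⇒ 3j(4 3 3; 0 1 -1)² = 1/1386, sgn +1
B: Δ = 4!·4!·2!/11! = 1/34650; Racah Σ t=1..2: t=1:−1/144 t=2:+1/48 = 1/72; ⇒ 3j(4 3 3; -1 -1 2)² = 16/693, sgn -1
I_A²/I_B² = (1/1386)/(16/693) = 1/32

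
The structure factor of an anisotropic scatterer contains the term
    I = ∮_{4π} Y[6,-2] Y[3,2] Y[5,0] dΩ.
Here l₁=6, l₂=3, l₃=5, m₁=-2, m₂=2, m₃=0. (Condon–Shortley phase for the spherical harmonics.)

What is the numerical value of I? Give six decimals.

Checks pass: Σm=0; 14 even; l₃=5∈[3,9].
(2·6+1)(2·3+1)(2·5+1) = 1001
Δ: 4! 8! 2! / 15! → 1/675675
sum: t=1:−1/8640 t=2:+1/2304 t=3:−1/8640 = 7/34560
3j²(6 3 5; 0 0 0) = Δ·Π!·Σ² = 7/429  (sign -1)
sum: t=3:−1/8640 t=4:+1/13824 = -1/23040
3j²(6 3 5; -2 2 0) = Δ·Π!·Σ² = 2/429  (sign +1)
combine: 4πI² = 1001·7/429·2/429 = 98/1287
take √, sign -1: I = -0.07784287

-0.077843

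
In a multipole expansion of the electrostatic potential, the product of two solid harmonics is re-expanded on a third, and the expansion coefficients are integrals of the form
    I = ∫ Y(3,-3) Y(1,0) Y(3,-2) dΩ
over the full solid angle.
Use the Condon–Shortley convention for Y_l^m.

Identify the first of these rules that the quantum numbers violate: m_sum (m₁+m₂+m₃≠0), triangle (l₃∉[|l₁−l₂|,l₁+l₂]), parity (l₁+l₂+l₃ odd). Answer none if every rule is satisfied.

azimuthal sum: -3 + 0 − 2 = -5  ✗
2 ≤ 3 ≤ 4 (triangle on l)
L = 3 + 1 + 3 = 7 (odd)

m_sum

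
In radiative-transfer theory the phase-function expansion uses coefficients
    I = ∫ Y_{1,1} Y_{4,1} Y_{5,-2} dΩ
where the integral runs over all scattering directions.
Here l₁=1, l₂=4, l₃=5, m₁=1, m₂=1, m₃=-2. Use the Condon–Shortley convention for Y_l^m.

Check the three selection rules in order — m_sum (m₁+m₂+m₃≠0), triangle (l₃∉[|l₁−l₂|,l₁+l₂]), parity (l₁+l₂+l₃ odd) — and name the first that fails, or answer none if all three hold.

azimuthal sum: 1 + 1 − 2 = 0  ✓
3 ≤ 5 ≤ 5 (triangle on l)  ✓
L = 1 + 4 + 5 = 10 (even)  ✓

none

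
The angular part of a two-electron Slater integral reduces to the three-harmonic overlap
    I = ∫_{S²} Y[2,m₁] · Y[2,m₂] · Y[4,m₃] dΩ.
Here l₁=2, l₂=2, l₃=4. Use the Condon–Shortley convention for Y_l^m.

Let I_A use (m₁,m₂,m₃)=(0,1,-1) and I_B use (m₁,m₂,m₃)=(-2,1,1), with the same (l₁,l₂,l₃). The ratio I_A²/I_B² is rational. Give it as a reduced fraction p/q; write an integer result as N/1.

Same 2,2,4: normalisation and zero-m 3j drop out of the ratio.
A: Δ: 0! 4! 4! / 9! → 1/630; sum: t=0:+1/24 = 1/24; 3j²(2 2 4; 0 1 -1) = Δ·Π!·Σ² = 1/21  (sign -1)
B: Δ: 0! 4! 4! / 9! → 1/630; sum: t=0:+1/144 = 1/144; 3j²(2 2 4; -2 1 1) = Δ·Π!·Σ² = 1/126  (sign -1)
I_A²/I_B² = (1/21)/(1/126) = 6/1

6/1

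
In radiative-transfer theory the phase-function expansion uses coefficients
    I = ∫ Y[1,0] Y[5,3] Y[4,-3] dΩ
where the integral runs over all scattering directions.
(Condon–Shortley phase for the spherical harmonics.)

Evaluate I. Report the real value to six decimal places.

m-sum 0 ✓  L=10 even ✓  4≤4≤6 ✓
Π(2lᵢ+1) = 3×11×9 = 297
triangle coeff Δ(1,5,4) = 1/495
Σ_t [1,1]: t=1:−1/576 = -1/576
(3j)²=5/99 [(1 5 4; 0 0 0)], sign=-1
Σ_t [1,1]: t=1:−1/5040 = -1/5040
(3j)²=16/495 [(1 5 4; 0 3 -3)], sign=+1
⇒ 4πI² = 16/33
I = (-1)√(16/33/(4π)) = -0.19642560

-0.196426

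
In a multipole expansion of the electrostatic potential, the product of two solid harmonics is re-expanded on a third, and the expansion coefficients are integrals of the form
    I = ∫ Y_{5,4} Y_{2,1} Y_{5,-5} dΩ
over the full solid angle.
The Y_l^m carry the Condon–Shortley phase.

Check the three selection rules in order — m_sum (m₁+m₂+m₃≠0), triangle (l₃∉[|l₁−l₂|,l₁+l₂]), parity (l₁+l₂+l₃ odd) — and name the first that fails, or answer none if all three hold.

Σmᵢ = 0  ✓
l₃∈[|l₁−l₂|,l₁+l₂]=[3,7], have l₃=5  ✓
Σlᵢ = 12 ⇒ even  ✓

none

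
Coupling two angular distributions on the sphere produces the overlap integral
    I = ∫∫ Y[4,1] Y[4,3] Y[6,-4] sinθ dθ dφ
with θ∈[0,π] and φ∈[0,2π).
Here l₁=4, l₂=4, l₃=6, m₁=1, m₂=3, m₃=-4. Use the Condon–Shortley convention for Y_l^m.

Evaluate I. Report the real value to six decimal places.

-0.030176

m-sum 0 ✓  L=14 even ✓  0≤6≤8 ✓
Π(2lᵢ+1) = 9×9×13 = 1053
triangle coeff Δ(4,4,6) = 1/1261260
Σ_t [0,2]: t=0:+1/4608 t=1:−1/1296 t=2:+1/4608 = -7/20736
(3j)²=20/1287 [(4 4 6; 0 0 0)], sign=-1
Σ_t [1,2]: t=1:−1/34560 t=2:+1/28800 = 1/172800
(3j)²=1/1430 [(4 4 6; 1 3 -4)], sign=+1
⇒ 4πI² = 18/1573
I = (-1)√(18/1573/(4π)) = -0.03017637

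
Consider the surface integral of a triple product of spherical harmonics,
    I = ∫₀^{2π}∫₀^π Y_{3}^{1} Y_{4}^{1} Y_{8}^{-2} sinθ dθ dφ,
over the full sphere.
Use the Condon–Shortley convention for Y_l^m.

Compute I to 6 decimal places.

0.000000

triangle: need 1≤l₃≤7, have 8; I=0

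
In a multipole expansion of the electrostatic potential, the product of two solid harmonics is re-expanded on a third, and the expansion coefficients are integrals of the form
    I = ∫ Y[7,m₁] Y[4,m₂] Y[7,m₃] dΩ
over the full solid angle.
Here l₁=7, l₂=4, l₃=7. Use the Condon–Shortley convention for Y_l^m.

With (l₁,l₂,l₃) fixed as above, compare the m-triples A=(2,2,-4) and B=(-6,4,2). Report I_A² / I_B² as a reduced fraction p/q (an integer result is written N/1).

9/182

l's match ⇒ only the (l;m) 3-j factors differ between A and B.
A: triangle coeff Δ(7,4,7) = 1/58198140; Σ_t [2,4]: t=2:+1/2903040 t=3:−1/2903040 t=4:+1/34836480 = 1/34836480; (3j)²=25/117572 [(7 4 7; 2 2 -4)], sign=-1
B: triangle coeff Δ(7,4,7) = 1/58198140; Σ_t [4,4]: t=4:+1/209018880 = 1/209018880; (3j)²=25/5814 [(7 4 7; -6 4 2)], sign=-1
I_A²/I_B² = (25/117572)/(25/5814) = 9/182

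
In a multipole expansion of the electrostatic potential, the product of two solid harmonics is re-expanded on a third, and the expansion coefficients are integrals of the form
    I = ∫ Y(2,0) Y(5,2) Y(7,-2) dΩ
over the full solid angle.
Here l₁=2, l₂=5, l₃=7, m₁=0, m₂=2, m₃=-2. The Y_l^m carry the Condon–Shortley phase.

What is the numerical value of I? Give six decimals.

0.215014

m-sum 0 ✓  L=14 even ✓  3≤7≤7 ✓
Π(2lᵢ+1) = 5×11×15 = 825
triangle coeff Δ(2,5,7) = 1/15015
Σ_t [0,0]: t=0:+1/57600 = 1/57600
(3j)²=21/715 [(2 5 7; 0 0 0)], sign=-1
Σ_t [0,0]: t=0:+1/120960 = 1/120960
(3j)²=24/1001 [(2 5 7; 0 2 -2)], sign=-1
⇒ 4πI² = 1080/1859
I = (+1)√(1080/1859/(4π)) = 0.21501425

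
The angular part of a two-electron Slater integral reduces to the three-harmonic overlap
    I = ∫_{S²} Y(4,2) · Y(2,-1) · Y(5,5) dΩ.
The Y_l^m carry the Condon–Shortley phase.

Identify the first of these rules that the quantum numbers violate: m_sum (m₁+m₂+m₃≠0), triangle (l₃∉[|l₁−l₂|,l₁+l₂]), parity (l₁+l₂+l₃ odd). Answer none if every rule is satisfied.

azimuthal sum: 2 − 1 + 5 = 6  ✗
2 ≤ 5 ≤ 6 (triangle on l)
L = 4 + 2 + 5 = 11 (odd)

m_sum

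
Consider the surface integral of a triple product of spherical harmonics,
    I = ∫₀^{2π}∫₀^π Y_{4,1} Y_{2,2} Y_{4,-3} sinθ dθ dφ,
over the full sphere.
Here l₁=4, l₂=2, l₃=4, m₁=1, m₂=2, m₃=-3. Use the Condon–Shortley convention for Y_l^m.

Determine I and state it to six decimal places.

0.159270

m-sum 0 ✓  L=10 even ✓  2≤4≤6 ✓
Π(2lᵢ+1) = 9×5×9 = 405
triangle coeff Δ(4,2,4) = 1/13860
Σ_t [0,2]: t=0:+1/192 t=1:−1/36 t=2:+1/192 = -5/288
(3j)²=20/693 [(4 2 4; 0 0 0)], sign=-1
Σ_t [2,2]: t=2:+1/480 = 1/480
(3j)²=3/110 [(4 2 4; 1 2 -3)], sign=-1
⇒ 4πI² = 270/847
I = (+1)√(270/847/(4π)) = 0.15927046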